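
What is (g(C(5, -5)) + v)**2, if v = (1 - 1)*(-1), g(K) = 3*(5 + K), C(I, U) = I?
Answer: 900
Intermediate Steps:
g(K) = 15 + 3*K
v = 0 (v = 0*(-1) = 0)
(g(C(5, -5)) + v)**2 = ((15 + 3*5) + 0)**2 = ((15 + 15) + 0)**2 = (30 + 0)**2 = 30**2 = 900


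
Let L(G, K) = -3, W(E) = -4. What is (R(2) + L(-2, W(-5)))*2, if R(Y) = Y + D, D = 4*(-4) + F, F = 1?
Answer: -32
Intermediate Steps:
D = -15 (D = 4*(-4) + 1 = -16 + 1 = -15)
R(Y) = -15 + Y (R(Y) = Y - 15 = -15 + Y)
(R(2) + L(-2, W(-5)))*2 = ((-15 + 2) - 3)*2 = (-13 - 3)*2 = -16*2 = -32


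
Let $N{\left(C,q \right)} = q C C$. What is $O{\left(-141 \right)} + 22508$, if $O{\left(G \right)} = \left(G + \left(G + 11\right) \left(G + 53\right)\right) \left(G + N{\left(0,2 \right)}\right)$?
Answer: $-1570651$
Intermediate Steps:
$N{\left(C,q \right)} = q C^{2}$ ($N{\left(C,q \right)} = C q C = q C^{2}$)
$O{\left(G \right)} = G \left(G + \left(11 + G\right) \left(53 + G\right)\right)$ ($O{\left(G \right)} = \left(G + \left(G + 11\right) \left(G + 53\right)\right) \left(G + 2 \cdot 0^{2}\right) = \left(G + \left(11 + G\right) \left(53 + G\right)\right) \left(G + 2 \cdot 0\right) = \left(G + \left(11 + G\right) \left(53 + G\right)\right) \left(G + 0\right) = \left(G + \left(11 + G\right) \left(53 + G\right)\right) G = G \left(G + \left(11 + G\right) \left(53 + G\right)\right)$)
$O{\left(-141 \right)} + 22508 = - 141 \left(583 + \left(-141\right)^{2} + 65 \left(-141\right)\right) + 22508 = - 141 \left(583 + 19881 - 9165\right) + 22508 = \left(-141\right) 11299 + 22508 = -1593159 + 22508 = -1570651$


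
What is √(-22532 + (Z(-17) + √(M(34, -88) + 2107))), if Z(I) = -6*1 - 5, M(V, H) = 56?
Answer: √(-22543 + √2163) ≈ 149.99*I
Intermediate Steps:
Z(I) = -11 (Z(I) = -6 - 5 = -11)
√(-22532 + (Z(-17) + √(M(34, -88) + 2107))) = √(-22532 + (-11 + √(56 + 2107))) = √(-22532 + (-11 + √2163)) = √(-22543 + √2163)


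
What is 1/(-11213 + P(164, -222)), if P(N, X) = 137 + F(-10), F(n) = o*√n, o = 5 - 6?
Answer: I/(√10 - 11076*I) ≈ -9.0285e-5 + 2.5777e-8*I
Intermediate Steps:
o = -1
F(n) = -√n
P(N, X) = 137 - I*√10 (P(N, X) = 137 - √(-10) = 137 - I*√10)
1/(-11213 + P(164, -222)) = 1/(-11213 + (137 - I*√10)) = 1/(-11076 - I*√10)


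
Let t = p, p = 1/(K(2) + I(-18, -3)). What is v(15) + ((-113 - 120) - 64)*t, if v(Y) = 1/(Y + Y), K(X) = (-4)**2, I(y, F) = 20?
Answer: -493/60 ≈ -8.2167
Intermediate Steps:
K(X) = 16
p = 1/36 (p = 1/(16 + 20) = 1/36 ≈ 0.027778)
v(Y) = 1/(2*Y)
t = 1/36 ≈ 0.027778
v(15) + ((-113 - 120) - 64)*t = (1/2)/15 + ((-113 - 120) - 64)*(1/36) = (1/2)*(1/15) + (-233 - 64)*(1/36) = 1/30 - 297*1/36 = 1/30 - 33/4 = -493/60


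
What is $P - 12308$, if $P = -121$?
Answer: $-12429$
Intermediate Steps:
$P - 12308 = -121 - 12308 = -12429$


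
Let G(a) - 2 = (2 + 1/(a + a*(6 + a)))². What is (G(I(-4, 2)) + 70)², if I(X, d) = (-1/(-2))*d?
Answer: 23980609/4096 ≈ 5854.6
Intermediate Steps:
I(X, d) = d/2 (I(X, d) = (-1*(-½))*d = d/2)
G(a) = 2 + (2 + 1/(a + a*(6 + a)))²
(G(I(-4, 2)) + 70)² = ((2 + (1 + 2*((½)*2)² + 14*((½)*2))²/(((½)*2)²*(7 + (½)*2)²)) + 70)² = ((2 + (1 + 2*1² + 14*1)²/(1²*(7 + 1)²)) + 70)² = ((2 + 1*(1 + 2*1 + 14)²/8²) + 70)² = ((2 + 1*(1/64)*(1 + 2 + 14)²) + 70)² = ((2 + 1*(1/64)*17²) + 70)² = ((2 + 1*(1/64)*289) + 70)² = ((2 + 289/64) + 70)² = (417/64 + 70)² = (4897/64)² = 23980609/4096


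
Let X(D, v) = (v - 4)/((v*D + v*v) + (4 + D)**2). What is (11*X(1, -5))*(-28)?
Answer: 308/5 ≈ 61.600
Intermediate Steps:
X(D, v) = (-4 + v)/(v**2 + (4 + D)**2 + D*v) (X(D, v) = (-4 + v)/((D*v + v**2) + (4 + D)**2) = (-4 + v)/((v**2 + D*v) + (4 + D)**2) = (-4 + v)/(v**2 + (4 + D)**2 + D*v))
(11*X(1, -5))*(-28) = (11*((-4 - 5)/((-5)**2 + (4 + 1)**2 + 1*(-5))))*(-28) = (11*(-9/(25 + 5**2 - 5)))*(-28) = (11*(-9/(25 + 25 - 5)))*(-28) = (11*(-9/45))*(-28) = (11*((1/45)*(-9)))*(-28) = (11*(-1/5))*(-28) = -11/5*(-28) = 308/5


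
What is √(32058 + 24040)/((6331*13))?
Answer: √56098/82303 ≈ 0.0028778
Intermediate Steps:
√(32058 + 24040)/((6331*13)) = √56098/82303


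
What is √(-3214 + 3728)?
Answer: √514 ≈ 22.672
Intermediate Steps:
√(-3214 + 3728) = √514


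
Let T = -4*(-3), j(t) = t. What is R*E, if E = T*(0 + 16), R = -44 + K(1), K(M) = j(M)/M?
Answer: -8256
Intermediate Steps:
T = 12
K(M) = 1 (K(M) = M/M = 1)
R = -43 (R = -44 + 1 = -43)
E = 192 (E = 12*(0 + 16) = 12*16 = 192)
R*E = -43*192 = -8256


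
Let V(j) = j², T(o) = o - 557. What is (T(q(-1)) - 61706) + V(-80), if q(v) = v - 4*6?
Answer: -55888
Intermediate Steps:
q(v) = -24 + v (q(v) = v - 24 = -24 + v)
T(o) = -557 + o
(T(q(-1)) - 61706) + V(-80) = ((-557 + (-24 - 1)) - 61706) + (-80)² = ((-557 - 25) - 61706) + 6400 = (-582 - 61706) + 6400 = -62288 + 6400 = -55888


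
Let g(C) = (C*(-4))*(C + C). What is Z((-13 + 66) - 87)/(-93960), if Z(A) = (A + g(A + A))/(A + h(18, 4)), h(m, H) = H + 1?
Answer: -2057/151380 ≈ -0.013588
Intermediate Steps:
h(m, H) = 1 + H
g(C) = -8*C**2 (g(C) = (-4*C)*(2*C) = -8*C**2)
Z(A) = (A - 32*A**2)/(5 + A) (Z(A) = (A - 8*(A + A)**2)/(A + (1 + 4)) = (A - 8*4*A**2)/(A + 5) = (A - 32*A**2)/(5 + A))
Z((-13 + 66) - 87)/(-93960) = (((-13 + 66) - 87)*(1 - 32*((-13 + 66) - 87))/(5 + ((-13 + 66) - 87)))/(-93960) = ((53 - 87)*(1 - 32*(53 - 87))/(5 + (53 - 87)))*(-1/93960) = -34*(1 - 32*(-34))/(5 - 34)*(-1/93960) = -34*(1 + 1088)/(-29)*(-1/93960) = -34*(-1/29)*1089*(-1/93960) = (37026/29)*(-1/93960) = -2057/151380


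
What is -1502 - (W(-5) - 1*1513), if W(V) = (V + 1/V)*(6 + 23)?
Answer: 809/5 ≈ 161.80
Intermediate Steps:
W(V) = 29*V + 29/V (W(V) = (V + 1/V)*29 = 29*V + 29/V)
-1502 - (W(-5) - 1*1513) = -1502 - ((29*(-5) + 29/(-5)) - 1*1513) = -1502 - ((-145 + 29*(-⅕)) - 1513) = -1502 - ((-145 - 29/5) - 1513) = -1502 - (-754/5 - 1513) = -1502 - 1*(-8319/5) = -1502 + 8319/5 = 809/5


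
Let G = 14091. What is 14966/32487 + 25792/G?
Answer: 2378210/1038037 ≈ 2.2911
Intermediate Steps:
14966/32487 + 25792/G = 14966/32487 + 25792/14091 = 14966*(1/32487) + 25792*(1/14091) = 2138/4641 + 25792/14091 = 2378210/1038037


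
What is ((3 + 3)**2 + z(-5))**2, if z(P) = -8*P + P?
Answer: 5041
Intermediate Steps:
z(P) = -7*P
((3 + 3)**2 + z(-5))**2 = ((3 + 3)**2 - 7*(-5))**2 = (6**2 + 35)**2 = (36 + 35)**2 = 71**2 = 5041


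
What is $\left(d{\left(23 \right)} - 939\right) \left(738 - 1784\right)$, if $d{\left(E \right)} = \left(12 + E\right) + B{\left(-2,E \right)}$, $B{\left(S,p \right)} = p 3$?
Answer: $873410$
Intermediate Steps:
$B{\left(S,p \right)} = 3 p$
$d{\left(E \right)} = 12 + 4 E$ ($d{\left(E \right)} = \left(12 + E\right) + 3 E = 12 + 4 E$)
$\left(d{\left(23 \right)} - 939\right) \left(738 - 1784\right) = \left(\left(12 + 4 \cdot 23\right) - 939\right) \left(738 - 1784\right) = \left(\left(12 + 92\right) - 939\right) \left(-1046\right) = \left(104 - 939\right) \left(-1046\right) = \left(-835\right) \left(-1046\right) = 873410$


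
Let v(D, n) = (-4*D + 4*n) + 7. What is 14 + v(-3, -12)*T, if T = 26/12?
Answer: -293/6 ≈ -48.833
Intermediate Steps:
T = 13/6 (T = 26*(1/12) = 13/6 ≈ 2.1667)
v(D, n) = 7 - 4*D + 4*n
14 + v(-3, -12)*T = 14 + (7 - 4*(-3) + 4*(-12))*(13/6) = 14 + (7 + 12 - 48)*(13/6) = 14 - 29*13/6 = 14 - 377/6 = -293/6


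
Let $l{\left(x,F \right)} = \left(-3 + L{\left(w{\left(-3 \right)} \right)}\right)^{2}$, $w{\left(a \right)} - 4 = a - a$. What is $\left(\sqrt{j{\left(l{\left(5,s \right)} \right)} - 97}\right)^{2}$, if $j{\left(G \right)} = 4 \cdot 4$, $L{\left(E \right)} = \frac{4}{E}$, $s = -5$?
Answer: $-81$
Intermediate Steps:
$w{\left(a \right)} = 4$ ($w{\left(a \right)} = 4 + \left(a - a\right) = 4 + 0 = 4$)
$l{\left(x,F \right)} = 4$ ($l{\left(x,F \right)} = \left(-3 + \frac{4}{4}\right)^{2} = \left(-3 + 4 \cdot \frac{1}{4}\right)^{2} = \left(-3 + 1\right)^{2} = \left(-2\right)^{2} = 4$)
$j{\left(G \right)} = 16$
$\left(\sqrt{j{\left(l{\left(5,s \right)} \right)} - 97}\right)^{2} = \left(\sqrt{16 - 97}\right)^{2} = \left(\sqrt{-81}\right)^{2} = \left(9 i\right)^{2} = -81$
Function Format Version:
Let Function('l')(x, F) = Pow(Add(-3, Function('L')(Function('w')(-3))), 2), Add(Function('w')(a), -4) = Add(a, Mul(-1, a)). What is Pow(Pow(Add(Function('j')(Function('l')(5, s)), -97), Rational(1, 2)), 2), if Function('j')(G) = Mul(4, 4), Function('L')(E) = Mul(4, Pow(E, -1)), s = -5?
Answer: -81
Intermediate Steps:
Function('w')(a) = 4 (Function('w')(a) = Add(4, Add(a, Mul(-1, a))) = Add(4, 0) = 4)
Function('l')(x, F) = 4 (Function('l')(x, F) = Pow(Add(-3, Mul(4, Pow(4, -1))), 2) = Pow(Add(-3, Mul(4, Rational(1, 4))), 2) = Pow(Add(-3, 1), 2) = Pow(-2, 2) = 4)
Function('j')(G) = 16
Pow(Pow(Add(Function('j')(Function('l')(5, s)), -97), Rational(1, 2)), 2) = Pow(Pow(Add(16, -97), Rational(1, 2)), 2) = Pow(Pow(-81, Rational(1, 2)), 2) = Pow(Mul(9, I), 2) = -81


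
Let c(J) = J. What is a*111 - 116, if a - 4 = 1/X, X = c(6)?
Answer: 693/2 ≈ 346.50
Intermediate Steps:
X = 6
a = 25/6 (a = 4 + 1/6 = 4 + ⅙ = 25/6 ≈ 4.1667)
a*111 - 116 = (25/6)*111 - 116 = 925/2 - 116 = 693/2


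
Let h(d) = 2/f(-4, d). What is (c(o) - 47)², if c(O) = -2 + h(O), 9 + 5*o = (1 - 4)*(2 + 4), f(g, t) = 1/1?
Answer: 2209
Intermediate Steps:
f(g, t) = 1
h(d) = 2 (h(d) = 2/1 = 2*1 = 2)
o = -27/5 (o = -9/5 + ((1 - 4)*(2 + 4))/5 = -9/5 + (-3*6)/5 = -9/5 + (⅕)*(-18) = -9/5 - 18/5 = -27/5 ≈ -5.4000)
c(O) = 0 (c(O) = -2 + 2 = 0)
(c(o) - 47)² = (0 - 47)² = (-47)² = 2209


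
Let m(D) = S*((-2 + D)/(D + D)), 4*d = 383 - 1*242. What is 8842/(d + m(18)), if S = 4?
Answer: 318312/1333 ≈ 238.79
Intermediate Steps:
d = 141/4 (d = (383 - 1*242)/4 = (383 - 242)/4 = (¼)*141 = 141/4 ≈ 35.250)
m(D) = 2*(-2 + D)/D (m(D) = 4*((-2 + D)/(D + D)) = 4*((-2 + D)/((2*D))) = 4*((-2 + D)*(1/(2*D))) = 4*((-2 + D)/(2*D)) = 2*(-2 + D)/D)
8842/(d + m(18)) = 8842/(141/4 + (2 - 4/18)) = 8842/(141/4 + (2 - 4*1/18)) = 8842/(141/4 + (2 - 2/9)) = 8842/(141/4 + 16/9) = 8842/(1333/36) = 8842*(36/1333) = 318312/1333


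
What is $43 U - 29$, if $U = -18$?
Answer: $-803$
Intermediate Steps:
$43 U - 29 = 43 \left(-18\right) - 29 = -774 - 29 = -803$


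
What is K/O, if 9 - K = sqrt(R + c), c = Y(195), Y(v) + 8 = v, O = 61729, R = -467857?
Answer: 9/61729 - I*sqrt(467670)/61729 ≈ 0.0001458 - 0.011078*I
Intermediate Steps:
Y(v) = -8 + v
c = 187 (c = -8 + 195 = 187)
K = 9 - I*sqrt(467670) (K = 9 - sqrt(-467857 + 187) = 9 - sqrt(-467670) = 9 - I*sqrt(467670) ≈ 9.0 - 683.86*I)
K/O = (9 - I*sqrt(467670))/61729 = (9 - I*sqrt(467670))*(1/61729) = 9/61729 - I*sqrt(467670)/61729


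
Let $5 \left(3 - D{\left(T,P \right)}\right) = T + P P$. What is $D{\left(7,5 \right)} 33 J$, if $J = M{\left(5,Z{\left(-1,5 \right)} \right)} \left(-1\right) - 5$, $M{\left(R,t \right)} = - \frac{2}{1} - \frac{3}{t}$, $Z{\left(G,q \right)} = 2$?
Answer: $\frac{1683}{10} \approx 168.3$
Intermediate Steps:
$M{\left(R,t \right)} = -2 - \frac{3}{t}$ ($M{\left(R,t \right)} = \left(-2\right) 1 - \frac{3}{t} = -2 - \frac{3}{t}$)
$D{\left(T,P \right)} = 3 - \frac{T}{5} - \frac{P^{2}}{5}$ ($D{\left(T,P \right)} = 3 - \frac{T + P P}{5} = 3 - \frac{T + P^{2}}{5} = 3 - \left(\frac{T}{5} + \frac{P^{2}}{5}\right) = 3 - \frac{T}{5} - \frac{P^{2}}{5}$)
$J = - \frac{3}{2}$ ($J = \left(-2 - \frac{3}{2}\right) \left(-1\right) - 5 = \left(- \frac{7}{2}\right) \left(-1\right) - 5 = \frac{7}{2} - 5 = - \frac{3}{2} \approx -1.5$)
$D{\left(7,5 \right)} 33 J = \left(3 - \frac{7}{5} - \frac{5^{2}}{5}\right) 33 \left(- \frac{3}{2}\right) = \left(3 - \frac{7}{5} - 5\right) 33 \left(- \frac{3}{2}\right) = \left(- \frac{17}{5}\right) 33 \left(- \frac{3}{2}\right) = \left(- \frac{561}{5}\right) \left(- \frac{3}{2}\right) = \frac{1683}{10}$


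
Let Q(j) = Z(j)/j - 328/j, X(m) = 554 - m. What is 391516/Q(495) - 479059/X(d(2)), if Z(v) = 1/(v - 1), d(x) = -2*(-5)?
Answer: -52158772077949/88144864 ≈ -5.9174e+5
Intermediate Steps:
d(x) = 10
Z(v) = 1/(-1 + v)
Q(j) = -328/j + 1/(j*(-1 + j)) (Q(j) = 1/((-1 + j)*j) - 328/j = 1/(j*(-1 + j)) - 328/j = -328/j + 1/(j*(-1 + j)))
391516/Q(495) - 479059/X(d(2)) = 391516/(((329 - 328*495)/(495*(-1 + 495)))) - 479059/(554 - 1*10) = 391516/(((1/495)*(329 - 162360)/494)) - 479059/(554 - 10) = 391516/(((1/495)*(1/494)*(-162031))) - 479059/544 = 391516/(-162031/244530) - 479059*1/544 = 391516*(-244530/162031) - 479059/544 = -95737407480/162031 - 479059/544 = -52158772077949/88144864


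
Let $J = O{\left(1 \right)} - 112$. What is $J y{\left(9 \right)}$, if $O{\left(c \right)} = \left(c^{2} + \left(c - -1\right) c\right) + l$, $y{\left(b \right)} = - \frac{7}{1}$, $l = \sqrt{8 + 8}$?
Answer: $735$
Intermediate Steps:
$l = 4$ ($l = \sqrt{16} = 4$)
$y{\left(b \right)} = -7$ ($y{\left(b \right)} = \left(-7\right) 1 = -7$)
$O{\left(c \right)} = 4 + c^{2} + c \left(1 + c\right)$ ($O{\left(c \right)} = \left(c^{2} + \left(c - -1\right) c\right) + 4 = \left(c^{2} + \left(c + 1\right) c\right) + 4 = \left(c^{2} + \left(1 + c\right) c\right) + 4 = \left(c^{2} + c \left(1 + c\right)\right) + 4 = 4 + c^{2} + c \left(1 + c\right)$)
$J = -105$ ($J = \left(4 + 1 + 2 \cdot 1^{2}\right) - 112 = \left(4 + 1 + 2 \cdot 1\right) - 112 = \left(4 + 1 + 2\right) - 112 = 7 - 112 = -105$)
$J y{\left(9 \right)} = \left(-105\right) \left(-7\right) = 735$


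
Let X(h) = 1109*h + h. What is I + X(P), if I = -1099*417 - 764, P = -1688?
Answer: -2332727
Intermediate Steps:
X(h) = 1110*h
I = -459047 (I = -458283 - 764 = -459047)
I + X(P) = -459047 + 1110*(-1688) = -459047 - 1873680 = -2332727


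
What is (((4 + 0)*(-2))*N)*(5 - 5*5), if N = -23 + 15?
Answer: -1280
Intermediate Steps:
N = -8
(((4 + 0)*(-2))*N)*(5 - 5*5) = (((4 + 0)*(-2))*(-8))*(5 - 5*5) = ((4*(-2))*(-8))*(5 - 25) = -8*(-8)*(-20) = 64*(-20) = -1280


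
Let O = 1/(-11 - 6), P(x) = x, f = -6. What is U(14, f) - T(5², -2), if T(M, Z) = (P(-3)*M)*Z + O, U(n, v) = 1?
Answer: -2532/17 ≈ -148.94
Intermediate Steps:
O = -1/17 (O = 1/(-17) = -1/17 ≈ -0.058824)
T(M, Z) = -1/17 - 3*M*Z (T(M, Z) = (-3*M)*Z - 1/17 = -3*M*Z - 1/17 = -1/17 - 3*M*Z)
U(14, f) - T(5², -2) = 1 - (-1/17 - 3*5²*(-2)) = 1 - (-1/17 - 3*25*(-2)) = 1 - (-1/17 + 150) = 1 - 1*2549/17 = 1 - 2549/17 = -2532/17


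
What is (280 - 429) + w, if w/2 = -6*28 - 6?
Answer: -497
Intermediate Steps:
w = -348 (w = 2*(-6*28 - 6) = 2*(-168 - 6) = 2*(-174) = -348)
(280 - 429) + w = (280 - 429) - 348 = -149 - 348 = -497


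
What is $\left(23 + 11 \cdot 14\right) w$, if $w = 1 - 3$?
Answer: $-354$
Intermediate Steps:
$w = -2$
$\left(23 + 11 \cdot 14\right) w = \left(23 + 11 \cdot 14\right) \left(-2\right) = \left(23 + 154\right) \left(-2\right) = 177 \left(-2\right) = -354$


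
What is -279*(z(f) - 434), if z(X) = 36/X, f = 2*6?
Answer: 120249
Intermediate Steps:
f = 12
-279*(z(f) - 434) = -279*(36/12 - 434) = -279*(36*(1/12) - 434) = -279*(3 - 434) = -279*(-431) = 120249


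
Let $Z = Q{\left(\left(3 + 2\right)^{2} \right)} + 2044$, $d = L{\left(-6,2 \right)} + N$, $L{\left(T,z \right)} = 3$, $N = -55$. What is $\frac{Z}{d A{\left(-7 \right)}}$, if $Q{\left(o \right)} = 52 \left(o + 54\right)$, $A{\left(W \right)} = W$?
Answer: $\frac{1538}{91} \approx 16.901$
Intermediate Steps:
$Q{\left(o \right)} = 2808 + 52 o$ ($Q{\left(o \right)} = 52 \left(54 + o\right) = 2808 + 52 o$)
$d = -52$ ($d = 3 - 55 = -52$)
$Z = 6152$ ($Z = \left(2808 + 52 \left(3 + 2\right)^{2}\right) + 2044 = \left(2808 + 52 \cdot 5^{2}\right) + 2044 = \left(2808 + 52 \cdot 25\right) + 2044 = \left(2808 + 1300\right) + 2044 = 4108 + 2044 = 6152$)
$\frac{Z}{d A{\left(-7 \right)}} = \frac{6152}{\left(-52\right) \left(-7\right)} = \frac{6152}{364} = 6152 \cdot \frac{1}{364} = \frac{1538}{91}$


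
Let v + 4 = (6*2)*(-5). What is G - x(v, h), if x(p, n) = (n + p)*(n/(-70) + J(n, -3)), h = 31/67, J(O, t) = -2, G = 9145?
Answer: 2833570723/314230 ≈ 9017.5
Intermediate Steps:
v = -64 (v = -4 + (6*2)*(-5) = -4 + 12*(-5) = -4 - 60 = -64)
h = 31/67 (h = 31*(1/67) = 31/67 ≈ 0.46269)
x(p, n) = (-2 - n/70)*(n + p) (x(p, n) = (n + p)*(n/(-70) - 2) = (n + p)*(n*(-1/70) - 2) = (n + p)*(-n/70 - 2) = (n + p)*(-2 - n/70) = (-2 - n/70)*(n + p))
G - x(v, h) = 9145 - (-2*31/67 - 2*(-64) - (31/67)²/70 - 1/70*31/67*(-64)) = 9145 - (-62/67 + 128 - 1/70*961/4489 + 992/2345) = 9145 - (-62/67 + 128 - 961/314230 + 992/2345) = 9145 - 1*40062627/314230 = 9145 - 40062627/314230 = 2833570723/314230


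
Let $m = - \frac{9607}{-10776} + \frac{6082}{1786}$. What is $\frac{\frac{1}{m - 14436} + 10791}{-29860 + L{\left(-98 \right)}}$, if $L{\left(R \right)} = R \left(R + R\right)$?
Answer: $- \frac{1498608933577203}{1479305204612012} \approx -1.0131$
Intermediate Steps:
$m = \frac{41348867}{9622968}$ ($m = \left(-9607\right) \left(- \frac{1}{10776}\right) + 6082 \cdot \frac{1}{1786} = \frac{9607}{10776} + \frac{3041}{893} = \frac{41348867}{9622968} \approx 4.2969$)
$L{\left(R \right)} = 2 R^{2}$ ($L{\left(R \right)} = R 2 R = 2 R^{2}$)
$\frac{\frac{1}{m - 14436} + 10791}{-29860 + L{\left(-98 \right)}} = \frac{\frac{1}{\frac{41348867}{9622968} - 14436} + 10791}{-29860 + 2 \left(-98\right)^{2}} = \frac{\frac{1}{- \frac{138875817181}{9622968}} + 10791}{-29860 + 2 \cdot 9604} = \frac{- \frac{9622968}{138875817181} + 10791}{-29860 + 19208} = \frac{1498608933577203}{138875817181 \left(-10652\right)} = \frac{1498608933577203}{138875817181} \left(- \frac{1}{10652}\right) = - \frac{1498608933577203}{1479305204612012}$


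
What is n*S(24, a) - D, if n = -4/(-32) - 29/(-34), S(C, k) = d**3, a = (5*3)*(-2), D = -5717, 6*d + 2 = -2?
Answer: 2623970/459 ≈ 5716.7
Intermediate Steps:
d = -2/3 (d = -1/3 + (1/6)*(-2) = -1/3 - 1/3 = -2/3 ≈ -0.66667)
a = -30 (a = 15*(-2) = -30)
S(C, k) = -8/27 (S(C, k) = (-2/3)**3 = -8/27)
n = 133/136 (n = -4*(-1/32) - 29*(-1/34) = 1/8 + 29/34 = 133/136 ≈ 0.97794)
n*S(24, a) - D = (133/136)*(-8/27) - 1*(-5717) = -133/459 + 5717 = 2623970/459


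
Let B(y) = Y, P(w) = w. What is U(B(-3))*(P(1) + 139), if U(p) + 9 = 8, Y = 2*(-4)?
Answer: -140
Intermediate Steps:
Y = -8
B(y) = -8
U(p) = -1 (U(p) = -9 + 8 = -1)
U(B(-3))*(P(1) + 139) = -(1 + 139) = -1*140 = -140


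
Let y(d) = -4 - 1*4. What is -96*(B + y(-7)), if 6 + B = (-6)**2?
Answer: -2112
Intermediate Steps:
y(d) = -8 (y(d) = -4 - 4 = -8)
B = 30 (B = -6 + (-6)**2 = -6 + 36 = 30)
-96*(B + y(-7)) = -96*(30 - 8) = -96*22 = -2112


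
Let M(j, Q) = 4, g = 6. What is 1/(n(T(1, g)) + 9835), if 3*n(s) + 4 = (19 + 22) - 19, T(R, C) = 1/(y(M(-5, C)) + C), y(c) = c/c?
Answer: 1/9841 ≈ 0.00010162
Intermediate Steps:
y(c) = 1
T(R, C) = 1/(1 + C)
n(s) = 6 (n(s) = -4/3 + ((19 + 22) - 19)/3 = -4/3 + (41 - 19)/3 = -4/3 + (⅓)*22 = -4/3 + 22/3 = 6)
1/(n(T(1, g)) + 9835) = 1/(6 + 9835) = 1/9841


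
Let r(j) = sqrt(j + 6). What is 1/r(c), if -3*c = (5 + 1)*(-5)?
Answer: 1/4 ≈ 0.25000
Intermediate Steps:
c = 10 (c = -(5 + 1)*(-5)/3 = -2*(-5) = -1/3*(-30) = 10)
r(j) = sqrt(6 + j)
1/r(c) = 1/(sqrt(6 + 10)) = 1/(sqrt(16)) = 1/4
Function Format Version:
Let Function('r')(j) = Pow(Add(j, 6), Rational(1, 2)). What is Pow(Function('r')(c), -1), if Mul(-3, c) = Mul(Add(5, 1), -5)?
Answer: Rational(1, 4) ≈ 0.25000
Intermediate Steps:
c = 10 (c = Mul(Rational(-1, 3), Mul(Add(5, 1), -5)) = Mul(Rational(-1, 3), Mul(6, -5)) = Mul(Rational(-1, 3), -30) = 10)
Function('r')(j) = Pow(Add(6, j), Rational(1, 2))
Pow(Function('r')(c), -1) = Pow(Pow(Add(6, 10), Rational(1, 2)), -1) = Pow(Pow(16, Rational(1, 2)), -1) = Pow(4, -1) = Rational(1, 4)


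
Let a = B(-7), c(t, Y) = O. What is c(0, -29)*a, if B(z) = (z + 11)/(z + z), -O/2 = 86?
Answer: 344/7 ≈ 49.143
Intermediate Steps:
O = -172 (O = -2*86 = -172)
c(t, Y) = -172
B(z) = (11 + z)/(2*z) (B(z) = (11 + z)/((2*z)) = (11 + z)*(1/(2*z)) = (11 + z)/(2*z))
a = -2/7 (a = (1/2)*(11 - 7)/(-7) = (1/2)*(-1/7)*4 = -2/7 ≈ -0.28571)
c(0, -29)*a = -172*(-2/7) = 344/7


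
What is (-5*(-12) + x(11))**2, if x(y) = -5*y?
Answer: 25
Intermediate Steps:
(-5*(-12) + x(11))**2 = (-5*(-12) - 5*11)**2 = (60 - 55)**2 = 5**2 = 25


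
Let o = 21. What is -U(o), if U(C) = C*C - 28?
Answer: -413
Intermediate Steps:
U(C) = -28 + C² (U(C) = C² - 28 = -28 + C²)
-U(o) = -(-28 + 21²) = -(-28 + 441) = -1*413 = -413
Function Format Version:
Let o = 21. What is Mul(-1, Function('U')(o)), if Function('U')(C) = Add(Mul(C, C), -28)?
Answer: -413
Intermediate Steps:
Function('U')(C) = Add(-28, Pow(C, 2)) (Function('U')(C) = Add(Pow(C, 2), -28) = Add(-28, Pow(C, 2)))
Mul(-1, Function('U')(o)) = Mul(-1, Add(-28, Pow(21, 2))) = Mul(-1, Add(-28, 441)) = Mul(-1, 413) = -413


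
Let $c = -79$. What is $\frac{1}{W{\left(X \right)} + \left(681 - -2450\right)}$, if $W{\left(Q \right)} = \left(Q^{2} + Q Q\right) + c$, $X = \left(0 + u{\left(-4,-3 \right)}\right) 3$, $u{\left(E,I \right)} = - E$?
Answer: $\frac{1}{3340} \approx 0.0002994$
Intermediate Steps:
$X = 12$ ($X = \left(0 - -4\right) 3 = \left(0 + 4\right) 3 = 4 \cdot 3 = 12$)
$W{\left(Q \right)} = -79 + 2 Q^{2}$ ($W{\left(Q \right)} = \left(Q^{2} + Q Q\right) - 79 = \left(Q^{2} + Q^{2}\right) - 79 = 2 Q^{2} - 79 = -79 + 2 Q^{2}$)
$\frac{1}{W{\left(X \right)} + \left(681 - -2450\right)} = \frac{1}{\left(-79 + 2 \cdot 12^{2}\right) + \left(681 - -2450\right)} = \frac{1}{\left(-79 + 2 \cdot 144\right) + \left(681 + 2450\right)} = \frac{1}{\left(-79 + 288\right) + 3131} = \frac{1}{209 + 3131} = \frac{1}{3340}$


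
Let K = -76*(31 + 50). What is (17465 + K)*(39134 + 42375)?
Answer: 921785281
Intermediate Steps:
K = -6156 (K = -76*81 = -6156)
(17465 + K)*(39134 + 42375) = (17465 - 6156)*(39134 + 42375) = 11309*81509 = 921785281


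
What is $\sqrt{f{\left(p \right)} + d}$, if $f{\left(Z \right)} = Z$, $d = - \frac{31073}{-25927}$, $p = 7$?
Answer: $\frac{21 \sqrt{12496814}}{25927} \approx 2.8633$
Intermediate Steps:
$d = \frac{31073}{25927}$ ($d = \left(-31073\right) \left(- \frac{1}{25927}\right) = \frac{31073}{25927} \approx 1.1985$)
$\sqrt{f{\left(p \right)} + d} = \sqrt{7 + \frac{31073}{25927}} = \sqrt{\frac{212562}{25927}} = \frac{21 \sqrt{12496814}}{25927}$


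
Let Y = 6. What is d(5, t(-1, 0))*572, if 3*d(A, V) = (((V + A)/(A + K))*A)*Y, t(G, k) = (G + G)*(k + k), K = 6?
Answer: 2600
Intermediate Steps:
t(G, k) = 4*G*k (t(G, k) = (2*G)*(2*k) = 4*G*k)
d(A, V) = 2*A*(A + V)/(6 + A) (d(A, V) = ((((V + A)/(A + 6))*A)*6)/3 = ((((A + V)/(6 + A))*A)*6)/3 = ((A*(A + V)/(6 + A))*6)/3 = (6*A*(A + V)/(6 + A))/3 = 2*A*(A + V)/(6 + A))
d(5, t(-1, 0))*572 = (2*5*(5 + 4*(-1)*0)/(6 + 5))*572 = (2*5*(5 + 0)/11)*572 = (2*5*(1/11)*5)*572 = (50/11)*572 = 2600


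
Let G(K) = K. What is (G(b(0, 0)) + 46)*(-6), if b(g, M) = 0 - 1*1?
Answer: -270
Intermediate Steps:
b(g, M) = -1 (b(g, M) = 0 - 1 = -1)
(G(b(0, 0)) + 46)*(-6) = (-1 + 46)*(-6) = 45*(-6) = -270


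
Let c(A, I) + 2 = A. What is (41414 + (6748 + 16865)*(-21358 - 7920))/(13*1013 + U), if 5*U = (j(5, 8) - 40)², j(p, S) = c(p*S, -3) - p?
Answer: -1728250000/32947 ≈ -52455.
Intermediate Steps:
c(A, I) = -2 + A
j(p, S) = -2 - p + S*p (j(p, S) = (-2 + p*S) - p = (-2 + S*p) - p = -2 - p + S*p)
U = 49/5 (U = ((-2 - 1*5 + 8*5) - 40)²/5 = ((-2 - 5 + 40) - 40)²/5 = (33 - 40)²/5 = (⅕)*(-7)² = (⅕)*49 = 49/5 ≈ 9.8000)
(41414 + (6748 + 16865)*(-21358 - 7920))/(13*1013 + U) = (41414 + (6748 + 16865)*(-21358 - 7920))/(13*1013 + 49/5) = (41414 + 23613*(-29278))/(13169 + 49/5) = (41414 - 691341414)/(65894/5) = -691300000*5/65894 = -1728250000/32947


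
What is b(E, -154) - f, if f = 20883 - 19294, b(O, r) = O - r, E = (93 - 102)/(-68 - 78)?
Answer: -209501/146 ≈ -1434.9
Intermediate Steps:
E = 9/146 (E = -9/(-146) = -9*(-1/146) = 9/146 ≈ 0.061644)
f = 1589
b(E, -154) - f = (9/146 - 1*(-154)) - 1*1589 = (9/146 + 154) - 1589 = 22493/146 - 1589 = -209501/146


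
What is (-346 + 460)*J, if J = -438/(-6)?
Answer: 8322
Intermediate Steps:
J = 73 (J = -438*(-1/6) = 73)
(-346 + 460)*J = (-346 + 460)*73 = 114*73 = 8322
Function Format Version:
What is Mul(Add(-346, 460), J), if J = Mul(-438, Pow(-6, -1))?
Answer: 8322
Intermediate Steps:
J = 73 (J = Mul(-438, Rational(-1, 6)) = 73)
Mul(Add(-346, 460), J) = Mul(Add(-346, 460), 73) = Mul(114, 73) = 8322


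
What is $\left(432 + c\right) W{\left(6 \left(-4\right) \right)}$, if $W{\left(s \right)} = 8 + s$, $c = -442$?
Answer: $160$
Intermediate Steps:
$\left(432 + c\right) W{\left(6 \left(-4\right) \right)} = \left(432 - 442\right) \left(8 + 6 \left(-4\right)\right) = - 10 \left(8 - 24\right) = \left(-10\right) \left(-16\right) = 160$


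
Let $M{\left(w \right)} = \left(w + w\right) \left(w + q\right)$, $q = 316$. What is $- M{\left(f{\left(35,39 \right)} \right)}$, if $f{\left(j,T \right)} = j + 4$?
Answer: $-27690$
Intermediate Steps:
$f{\left(j,T \right)} = 4 + j$
$M{\left(w \right)} = 2 w \left(316 + w\right)$ ($M{\left(w \right)} = \left(w + w\right) \left(w + 316\right) = 2 w \left(316 + w\right)$)
$- M{\left(f{\left(35,39 \right)} \right)} = - 2 \left(4 + 35\right) \left(316 + \left(4 + 35\right)\right) = - 2 \cdot 39 \left(316 + 39\right) = - 2 \cdot 39 \cdot 355 = \left(-1\right) 27690 = -27690$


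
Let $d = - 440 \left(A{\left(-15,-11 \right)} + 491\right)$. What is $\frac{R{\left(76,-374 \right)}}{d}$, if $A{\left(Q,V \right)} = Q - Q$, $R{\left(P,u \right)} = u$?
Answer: $\frac{17}{9820} \approx 0.0017312$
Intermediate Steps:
$A{\left(Q,V \right)} = 0$
$d = -216040$ ($d = - 440 \left(0 + 491\right) = \left(-440\right) 491 = -216040$)
$\frac{R{\left(76,-374 \right)}}{d} = - \frac{374}{-216040} = \left(-374\right) \left(- \frac{1}{216040}\right) = \frac{17}{9820}$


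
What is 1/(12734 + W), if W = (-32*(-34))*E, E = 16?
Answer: 1/30142 ≈ 3.3176e-5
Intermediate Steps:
W = 17408 (W = -32*(-34)*16 = 1088*16 = 17408)
1/(12734 + W) = 1/(12734 + 17408) = 1/30142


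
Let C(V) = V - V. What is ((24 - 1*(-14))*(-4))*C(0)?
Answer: 0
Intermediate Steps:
C(V) = 0
((24 - 1*(-14))*(-4))*C(0) = ((24 - 1*(-14))*(-4))*0 = ((24 + 14)*(-4))*0 = (38*(-4))*0 = -152*0 = 0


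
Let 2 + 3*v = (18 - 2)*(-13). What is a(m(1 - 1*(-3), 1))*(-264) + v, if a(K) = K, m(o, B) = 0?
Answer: -70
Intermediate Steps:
v = -70 (v = -⅔ + ((18 - 2)*(-13))/3 = -⅔ + (16*(-13))/3 = -⅔ + (⅓)*(-208) = -⅔ - 208/3 = -70)
a(m(1 - 1*(-3), 1))*(-264) + v = 0*(-264) - 70 = 0 - 70 = -70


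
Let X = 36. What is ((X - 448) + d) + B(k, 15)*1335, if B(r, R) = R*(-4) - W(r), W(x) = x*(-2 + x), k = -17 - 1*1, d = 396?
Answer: -560716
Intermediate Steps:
k = -18 (k = -17 - 1 = -18)
B(r, R) = -4*R - r*(-2 + r) (B(r, R) = R*(-4) - r*(-2 + r) = -4*R - r*(-2 + r))
((X - 448) + d) + B(k, 15)*1335 = ((36 - 448) + 396) + (-4*15 - 1*(-18)*(-2 - 18))*1335 = (-412 + 396) + (-60 - 1*(-18)*(-20))*1335 = -16 + (-60 - 360)*1335 = -16 - 420*1335 = -16 - 560700 = -560716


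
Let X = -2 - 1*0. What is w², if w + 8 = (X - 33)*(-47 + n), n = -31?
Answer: 7409284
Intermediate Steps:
X = -2 (X = -2 + 0 = -2)
w = 2722 (w = -8 + (-2 - 33)*(-47 - 31) = -8 - 35*(-78) = -8 + 2730 = 2722)
w² = 2722² = 7409284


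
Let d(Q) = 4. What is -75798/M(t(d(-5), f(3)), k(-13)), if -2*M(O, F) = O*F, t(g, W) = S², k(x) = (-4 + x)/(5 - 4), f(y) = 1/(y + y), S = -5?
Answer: -151596/425 ≈ -356.70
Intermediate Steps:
f(y) = 1/(2*y)
k(x) = -4 + x (k(x) = (-4 + x)/1 = (-4 + x)*1 = -4 + x)
t(g, W) = 25 (t(g, W) = (-5)² = 25)
M(O, F) = -F*O/2 (M(O, F) = -O*F/2 = -F*O/2)
-75798/M(t(d(-5), f(3)), k(-13)) = -75798*(-2/(25*(-4 - 13))) = -75798/((-½*(-17)*25)) = -75798/425/2 = -75798*2/425 = -151596/425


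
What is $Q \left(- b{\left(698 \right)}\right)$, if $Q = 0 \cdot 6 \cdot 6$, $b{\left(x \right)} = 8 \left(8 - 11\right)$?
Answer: $0$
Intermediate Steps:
$b{\left(x \right)} = -24$ ($b{\left(x \right)} = 8 \left(-3\right) = -24$)
$Q = 0$ ($Q = 0 \cdot 6 = 0$)
$Q \left(- b{\left(698 \right)}\right) = 0 \left(\left(-1\right) \left(-24\right)\right) = 0 \cdot 24 = 0$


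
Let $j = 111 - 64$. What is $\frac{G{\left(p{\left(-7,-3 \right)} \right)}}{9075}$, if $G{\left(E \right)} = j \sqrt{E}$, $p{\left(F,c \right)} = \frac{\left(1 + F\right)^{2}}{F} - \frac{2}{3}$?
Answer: $\frac{47 i \sqrt{2562}}{190575} \approx 0.012483 i$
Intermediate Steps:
$j = 47$
$p{\left(F,c \right)} = - \frac{2}{3} + \frac{\left(1 + F\right)^{2}}{F}$ ($p{\left(F,c \right)} = \frac{\left(1 + F\right)^{2}}{F} - \frac{2}{3} = - \frac{2}{3} + \frac{\left(1 + F\right)^{2}}{F}$)
$G{\left(E \right)} = 47 \sqrt{E}$
$\frac{G{\left(p{\left(-7,-3 \right)} \right)}}{9075} = \frac{47 \sqrt{- \frac{2}{3} + \frac{\left(1 - 7\right)^{2}}{-7}}}{9075} = 47 \sqrt{- \frac{2}{3} - \frac{\left(-6\right)^{2}}{7}} \cdot \frac{1}{9075} = 47 \sqrt{- \frac{2}{3} - \frac{36}{7}} \cdot \frac{1}{9075} = 47 \sqrt{- \frac{122}{21}} \cdot \frac{1}{9075} = 47 \frac{i \sqrt{2562}}{21} \cdot \frac{1}{9075} = \frac{47 i \sqrt{2562}}{21} \cdot \frac{1}{9075} = \frac{47 i \sqrt{2562}}{190575}$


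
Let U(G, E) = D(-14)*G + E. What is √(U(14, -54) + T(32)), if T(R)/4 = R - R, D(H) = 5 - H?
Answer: 2*√53 ≈ 14.560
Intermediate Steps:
U(G, E) = E + 19*G (U(G, E) = (5 - 1*(-14))*G + E = (5 + 14)*G + E = 19*G + E = E + 19*G)
T(R) = 0 (T(R) = 4*(R - R) = 4*0 = 0)
√(U(14, -54) + T(32)) = √((-54 + 19*14) + 0) = √((-54 + 266) + 0) = √(212 + 0) = √212 = 2*√53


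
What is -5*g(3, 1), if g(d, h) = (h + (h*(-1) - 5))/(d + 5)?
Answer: 25/8 ≈ 3.1250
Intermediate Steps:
g(d, h) = -5/(5 + d) (g(d, h) = (h + (-h - 5))/(5 + d) = (h + (-5 - h))/(5 + d) = -5/(5 + d))
-5*g(3, 1) = -(-25)/(5 + 3) = -(-25)/8 = -5*(-5/8) = 25/8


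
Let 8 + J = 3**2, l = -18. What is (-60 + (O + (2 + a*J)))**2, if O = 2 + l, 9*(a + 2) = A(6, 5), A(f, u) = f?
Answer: 51076/9 ≈ 5675.1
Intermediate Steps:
a = -4/3 (a = -2 + (1/9)*6 = -2 + 2/3 = -4/3 ≈ -1.3333)
J = 1 (J = -8 + 3**2 = -8 + 9 = 1)
O = -16 (O = 2 - 18 = -16)
(-60 + (O + (2 + a*J)))**2 = (-60 + (-16 + (2 - 4/3*1)))**2 = (-60 + (-16 + (2 - 4/3)))**2 = (-60 + (-16 + 2/3))**2 = (-60 - 46/3)**2 = (-226/3)**2 = 51076/9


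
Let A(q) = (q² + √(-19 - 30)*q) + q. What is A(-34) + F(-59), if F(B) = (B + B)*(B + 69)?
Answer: -58 - 238*I ≈ -58.0 - 238.0*I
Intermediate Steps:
F(B) = 2*B*(69 + B) (F(B) = (2*B)*(69 + B) = 2*B*(69 + B))
A(q) = q + q² + 7*I*q (A(q) = (q² + √(-49)*q) + q = (q² + (7*I)*q) + q = (q² + 7*I*q) + q = q + q² + 7*I*q)
A(-34) + F(-59) = -34*(1 - 34 + 7*I) + 2*(-59)*(69 - 59) = -34*(-33 + 7*I) + 2*(-59)*10 = (1122 - 238*I) - 1180 = -58 - 238*I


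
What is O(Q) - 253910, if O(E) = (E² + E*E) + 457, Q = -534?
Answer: 316859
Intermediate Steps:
O(E) = 457 + 2*E² (O(E) = (E² + E²) + 457 = 2*E² + 457 = 457 + 2*E²)
O(Q) - 253910 = (457 + 2*(-534)²) - 253910 = (457 + 2*285156) - 253910 = (457 + 570312) - 253910 = 570769 - 253910 = 316859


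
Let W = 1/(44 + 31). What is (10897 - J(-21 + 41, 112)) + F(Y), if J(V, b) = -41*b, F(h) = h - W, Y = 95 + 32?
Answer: 1171199/75 ≈ 15616.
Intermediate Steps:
Y = 127
W = 1/75 ≈ 0.013333
F(h) = -1/75 + h (F(h) = h - 1*1/75 = h - 1/75 = -1/75 + h)
(10897 - J(-21 + 41, 112)) + F(Y) = (10897 - (-41)*112) + (-1/75 + 127) = (10897 - 1*(-4592)) + 9524/75 = (10897 + 4592) + 9524/75 = 15489 + 9524/75 = 1171199/75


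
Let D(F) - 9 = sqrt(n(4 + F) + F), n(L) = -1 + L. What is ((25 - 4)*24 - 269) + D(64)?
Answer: 244 + sqrt(131) ≈ 255.45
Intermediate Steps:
D(F) = 9 + sqrt(3 + 2*F) (D(F) = 9 + sqrt((-1 + (4 + F)) + F) = 9 + sqrt((3 + F) + F) = 9 + sqrt(3 + 2*F))
((25 - 4)*24 - 269) + D(64) = ((25 - 4)*24 - 269) + (9 + sqrt(3 + 2*64)) = (21*24 - 269) + (9 + sqrt(3 + 128)) = (504 - 269) + (9 + sqrt(131)) = 235 + (9 + sqrt(131)) = 244 + sqrt(131)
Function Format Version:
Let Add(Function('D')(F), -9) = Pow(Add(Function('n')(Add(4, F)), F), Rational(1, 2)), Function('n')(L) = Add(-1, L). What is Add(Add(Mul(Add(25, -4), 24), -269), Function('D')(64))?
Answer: Add(244, Pow(131, Rational(1, 2))) ≈ 255.45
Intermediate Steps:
Function('D')(F) = Add(9, Pow(Add(3, Mul(2, F)), Rational(1, 2))) (Function('D')(F) = Add(9, Pow(Add(Add(-1, Add(4, F)), F), Rational(1, 2))) = Add(9, Pow(Add(Add(3, F), F), Rational(1, 2))) = Add(9, Pow(Add(3, Mul(2, F)), Rational(1, 2))))
Add(Add(Mul(Add(25, -4), 24), -269), Function('D')(64)) = Add(Add(Mul(Add(25, -4), 24), -269), Add(9, Pow(Add(3, Mul(2, 64)), Rational(1, 2)))) = Add(Add(Mul(21, 24), -269), Add(9, Pow(Add(3, 128), Rational(1, 2)))) = Add(Add(504, -269), Add(9, Pow(131, Rational(1, 2)))) = Add(235, Add(9, Pow(131, Rational(1, 2)))) = Add(244, Pow(131, Rational(1, 2)))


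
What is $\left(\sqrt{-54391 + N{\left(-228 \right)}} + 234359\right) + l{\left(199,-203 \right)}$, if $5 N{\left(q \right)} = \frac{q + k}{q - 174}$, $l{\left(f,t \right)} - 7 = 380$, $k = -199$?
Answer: $234746 + \frac{i \sqrt{219744220830}}{2010} \approx 2.3475 \cdot 10^{5} + 233.22 i$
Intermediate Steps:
$l{\left(f,t \right)} = 387$ ($l{\left(f,t \right)} = 7 + 380 = 387$)
$N{\left(q \right)} = \frac{-199 + q}{5 \left(-174 + q\right)}$ ($N{\left(q \right)} = \frac{\left(q - 199\right) \frac{1}{q - 174}}{5} = \frac{\left(-199 + q\right) \frac{1}{-174 + q}}{5} = \frac{\frac{1}{-174 + q} \left(-199 + q\right)}{5} = \frac{-199 + q}{5 \left(-174 + q\right)}$)
$\left(\sqrt{-54391 + N{\left(-228 \right)}} + 234359\right) + l{\left(199,-203 \right)} = \left(\sqrt{-54391 + \frac{-199 - 228}{5 \left(-174 - 228\right)}} + 234359\right) + 387 = \left(\sqrt{-54391 + \frac{1}{5} \frac{1}{-402} \left(-427\right)} + 234359\right) + 387 = \left(\sqrt{-54391 + \frac{1}{5} \left(- \frac{1}{402}\right) \left(-427\right)} + 234359\right) + 387 = \left(\sqrt{-54391 + \frac{427}{2010}} + 234359\right) + 387 = \left(\sqrt{- \frac{109325483}{2010}} + 234359\right) + 387 = \left(\frac{i \sqrt{219744220830}}{2010} + 234359\right) + 387 = \left(234359 + \frac{i \sqrt{219744220830}}{2010}\right) + 387 = 234746 + \frac{i \sqrt{219744220830}}{2010}$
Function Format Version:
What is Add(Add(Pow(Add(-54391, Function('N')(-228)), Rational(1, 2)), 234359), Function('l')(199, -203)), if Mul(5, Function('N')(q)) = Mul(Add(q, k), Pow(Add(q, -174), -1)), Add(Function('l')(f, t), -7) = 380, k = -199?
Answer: Add(234746, Mul(Rational(1, 2010), I, Pow(219744220830, Rational(1, 2)))) ≈ Add(2.3475e+5, Mul(233.22, I))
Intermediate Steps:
Function('l')(f, t) = 387 (Function('l')(f, t) = Add(7, 380) = 387)
Function('N')(q) = Mul(Rational(1, 5), Pow(Add(-174, q), -1), Add(-199, q)) (Function('N')(q) = Mul(Rational(1, 5), Mul(Add(q, -199), Pow(Add(q, -174), -1))) = Mul(Rational(1, 5), Mul(Add(-199, q), Pow(Add(-174, q), -1))) = Mul(Rational(1, 5), Mul(Pow(Add(-174, q), -1), Add(-199, q))) = Mul(Rational(1, 5), Pow(Add(-174, q), -1), Add(-199, q)))
Add(Add(Pow(Add(-54391, Function('N')(-228)), Rational(1, 2)), 234359), Function('l')(199, -203)) = Add(Add(Pow(Add(-54391, Mul(Rational(1, 5), Pow(Add(-174, -228), -1), Add(-199, -228))), Rational(1, 2)), 234359), 387) = Add(Add(Pow(Add(-54391, Mul(Rational(1, 5), Pow(-402, -1), -427)), Rational(1, 2)), 234359), 387) = Add(Add(Pow(Add(-54391, Mul(Rational(1, 5), Rational(-1, 402), -427)), Rational(1, 2)), 234359), 387) = Add(Add(Pow(Add(-54391, Rational(427, 2010)), Rational(1, 2)), 234359), 387) = Add(Add(Pow(Rational(-109325483, 2010), Rational(1, 2)), 234359), 387) = Add(Add(Mul(Rational(1, 2010), I, Pow(219744220830, Rational(1, 2))), 234359), 387) = Add(Add(234359, Mul(Rational(1, 2010), I, Pow(219744220830, Rational(1, 2)))), 387) = Add(234746, Mul(Rational(1, 2010), I, Pow(219744220830, Rational(1, 2))))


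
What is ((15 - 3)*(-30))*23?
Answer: -8280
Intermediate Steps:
((15 - 3)*(-30))*23 = (12*(-30))*23 = -360*23 = -8280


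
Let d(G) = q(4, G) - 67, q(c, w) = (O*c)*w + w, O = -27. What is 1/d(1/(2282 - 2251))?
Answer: -31/2184 ≈ -0.014194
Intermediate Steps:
q(c, w) = w - 27*c*w (q(c, w) = (-27*c)*w + w = -27*c*w + w = w - 27*c*w)
d(G) = -67 - 107*G (d(G) = G*(1 - 27*4) - 67 = G*(1 - 108) - 67 = G*(-107) - 67 = -107*G - 67 = -67 - 107*G)
1/d(1/(2282 - 2251)) = 1/(-67 - 107/(2282 - 2251)) = 1/(-67 - 107/31) = 1/(-2184/31) = -31/2184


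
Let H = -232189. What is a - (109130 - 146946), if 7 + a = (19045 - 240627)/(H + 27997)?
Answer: 3860258455/102096 ≈ 37810.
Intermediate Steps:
a = -603881/102096 (a = -7 + (19045 - 240627)/(-232189 + 27997) = -7 - 221582/(-204192) = -7 - 221582*(-1/204192) = -7 + 110791/102096 = -603881/102096 ≈ -5.9148)
a - (109130 - 146946) = -603881/102096 - (109130 - 146946) = -603881/102096 - 1*(-37816) = -603881/102096 + 37816 = 3860258455/102096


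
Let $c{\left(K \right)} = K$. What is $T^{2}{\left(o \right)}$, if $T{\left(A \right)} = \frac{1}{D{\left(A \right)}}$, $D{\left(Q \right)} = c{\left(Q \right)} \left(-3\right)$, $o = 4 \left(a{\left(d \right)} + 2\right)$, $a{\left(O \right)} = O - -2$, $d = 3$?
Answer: $\frac{1}{7056} \approx 0.00014172$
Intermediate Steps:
$a{\left(O \right)} = 2 + O$ ($a{\left(O \right)} = O + 2 = 2 + O$)
$o = 28$ ($o = 4 \left(\left(2 + 3\right) + 2\right) = 4 \left(5 + 2\right) = 4 \cdot 7 = 28$)
$D{\left(Q \right)} = - 3 Q$ ($D{\left(Q \right)} = Q \left(-3\right) = - 3 Q$)
$T{\left(A \right)} = - \frac{1}{3 A}$ ($T{\left(A \right)} = \frac{1}{\left(-3\right) A} = - \frac{1}{3 A}$)
$T^{2}{\left(o \right)} = \left(- \frac{1}{3 \cdot 28}\right)^{2} = \left(\left(- \frac{1}{3}\right) \frac{1}{28}\right)^{2} = \left(- \frac{1}{84}\right)^{2} = \frac{1}{7056}$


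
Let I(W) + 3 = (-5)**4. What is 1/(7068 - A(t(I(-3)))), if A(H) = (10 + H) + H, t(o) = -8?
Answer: 1/7074 ≈ 0.00014136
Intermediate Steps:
I(W) = 622 (I(W) = -3 + (-5)**4 = -3 + 625 = 622)
A(H) = 10 + 2*H
1/(7068 - A(t(I(-3)))) = 1/(7068 - (10 + 2*(-8))) = 1/(7068 - (10 - 16)) = 1/(7068 - 1*(-6)) = 1/(7068 + 6) = 1/7074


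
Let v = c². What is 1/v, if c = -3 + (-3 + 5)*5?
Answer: 1/49 ≈ 0.020408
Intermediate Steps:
c = 7 (c = -3 + 2*5 = -3 + 10 = 7)
v = 49 (v = 7² = 49)
1/v = 1/49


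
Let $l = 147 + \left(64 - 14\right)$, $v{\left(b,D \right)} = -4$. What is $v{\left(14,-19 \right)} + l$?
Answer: $193$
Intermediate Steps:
$l = 197$ ($l = 147 + \left(64 - 14\right) = 147 + 50 = 197$)
$v{\left(14,-19 \right)} + l = -4 + 197 = 193$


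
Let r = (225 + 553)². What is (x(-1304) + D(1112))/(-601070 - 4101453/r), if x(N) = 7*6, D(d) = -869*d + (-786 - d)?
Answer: 83718040608/51974593619 ≈ 1.6107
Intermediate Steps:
r = 605284 (r = 778² = 605284)
D(d) = -786 - 870*d
x(N) = 42
(x(-1304) + D(1112))/(-601070 - 4101453/r) = (42 + (-786 - 870*1112))/(-601070 - 4101453/605284) = (42 + (-786 - 967440))/(-601070 - 4101453*1/605284) = (42 - 968226)/(-601070 - 4101453/605284) = -968184/(-363822155333/605284) = -968184*(-605284/363822155333) = 83718040608/51974593619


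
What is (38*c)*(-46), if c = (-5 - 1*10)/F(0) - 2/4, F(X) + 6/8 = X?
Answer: -34086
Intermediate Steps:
F(X) = -¾ + X
c = 39/2 (c = (-5 - 1*10)/(-¾ + 0) - 2/4 = (-5 - 10)/(-¾) - 2*¼ = -15*(-4/3) - ½ = 20 - ½ = 39/2 ≈ 19.500)
(38*c)*(-46) = (38*(39/2))*(-46) = 741*(-46) = -34086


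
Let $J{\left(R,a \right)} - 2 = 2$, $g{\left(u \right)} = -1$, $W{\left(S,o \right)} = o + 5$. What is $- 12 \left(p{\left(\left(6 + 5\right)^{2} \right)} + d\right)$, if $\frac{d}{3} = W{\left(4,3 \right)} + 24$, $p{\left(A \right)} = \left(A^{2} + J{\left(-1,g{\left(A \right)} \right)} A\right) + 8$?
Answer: $-182748$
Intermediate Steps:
$W{\left(S,o \right)} = 5 + o$
$J{\left(R,a \right)} = 4$ ($J{\left(R,a \right)} = 2 + 2 = 4$)
$p{\left(A \right)} = 8 + A^{2} + 4 A$ ($p{\left(A \right)} = \left(A^{2} + 4 A\right) + 8 = 8 + A^{2} + 4 A$)
$d = 96$ ($d = 3 \left(\left(5 + 3\right) + 24\right) = 3 \left(8 + 24\right) = 3 \cdot 32 = 96$)
$- 12 \left(p{\left(\left(6 + 5\right)^{2} \right)} + d\right) = - 12 \left(\left(8 + \left(\left(6 + 5\right)^{2}\right)^{2} + 4 \left(6 + 5\right)^{2}\right) + 96\right) = - 12 \left(\left(8 + \left(11^{2}\right)^{2} + 4 \cdot 11^{2}\right) + 96\right) = - 12 \left(\left(8 + 121^{2} + 4 \cdot 121\right) + 96\right) = - 12 \left(\left(8 + 14641 + 484\right) + 96\right) = - 12 \left(15133 + 96\right) = \left(-12\right) 15229 = -182748$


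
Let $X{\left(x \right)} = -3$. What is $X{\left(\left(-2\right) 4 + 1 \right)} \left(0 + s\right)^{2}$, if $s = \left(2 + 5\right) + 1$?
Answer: $-192$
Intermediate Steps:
$s = 8$ ($s = 7 + 1 = 8$)
$X{\left(\left(-2\right) 4 + 1 \right)} \left(0 + s\right)^{2} = - 3 \left(0 + 8\right)^{2} = - 3 \cdot 8^{2} = \left(-3\right) 64 = -192$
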